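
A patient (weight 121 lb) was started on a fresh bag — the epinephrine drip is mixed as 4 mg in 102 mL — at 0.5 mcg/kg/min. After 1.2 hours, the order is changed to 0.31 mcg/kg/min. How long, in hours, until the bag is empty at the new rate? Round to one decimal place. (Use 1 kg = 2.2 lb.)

2.0 hours

Initial rate:
Weight = 121 lb ÷ 2.2 lb/kg = 55 kg
Dose = 0.5 mcg/kg/min × 55 kg = 27.5 mcg/min
27.5 mcg/min × 60 min/hr = 1650 mcg/hr
Concentration = 4 mg ÷ 102 mL = 0.03921569 mg/mL = 39.21569 mcg/mL
Rate = 1650 mcg/hr ÷ 39.21569 mcg/mL = 42.075 mL/hr
Volume infused so far = 42.075 mL/hr × 1.2 hr = 50.49 mL
Volume remaining = 102 − 50.49 = 51.51 mL
New rate:
Dose = 0.31 mcg/kg/min × 55 kg = 17.05 mcg/min
17.05 mcg/min × 60 min/hr = 1023 mcg/hr
Rate = 1023 mcg/hr ÷ 39.21569 mcg/mL = 26.0865 mL/hr
Time remaining = 51.51 mL ÷ 26.0865 mL/hr = 1.974585 hr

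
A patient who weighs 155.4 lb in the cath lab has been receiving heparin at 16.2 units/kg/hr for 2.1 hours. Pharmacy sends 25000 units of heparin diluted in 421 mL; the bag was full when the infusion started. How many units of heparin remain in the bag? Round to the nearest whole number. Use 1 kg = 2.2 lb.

Weight = 155.4 lb ÷ 2.2 lb/kg = 70.63636 kg
Dose = 16.2 units/kg/hr × 70.63636 kg = 1144.309 units/hr
Concentration = 25000 units ÷ 421 mL = 59.38242 units/mL
Rate = 1144.309 units/hr ÷ 59.38242 units/mL = 19.27017 mL/hr
Volume infused = 19.27017 mL/hr × 2.1 hr = 40.46735 mL
Volume remaining = 421 − 40.46735 = 380.5327 mL
Drug remaining = 380.5327 mL × 59.38242 units/mL = 22596.95 units

22597 units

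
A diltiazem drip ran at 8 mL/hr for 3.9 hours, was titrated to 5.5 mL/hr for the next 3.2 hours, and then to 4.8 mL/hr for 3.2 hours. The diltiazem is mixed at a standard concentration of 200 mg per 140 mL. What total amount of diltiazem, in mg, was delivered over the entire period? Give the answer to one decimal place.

Concentration = 200 mg ÷ 140 mL = 1.428571 mg/mL
Stage 1: 8 mL/hr × 3.9 hr = 31.2 mL → 31.2 mL × 1.428571 mg/mL = 44.57143 mg
Stage 2: 5.5 mL/hr × 3.2 hr = 17.6 mL → 17.6 mL × 1.428571 mg/mL = 25.14286 mg
Stage 3: 4.8 mL/hr × 3.2 hr = 15.36 mL → 15.36 mL × 1.428571 mg/mL = 21.94286 mg
Total = 44.57143 + 25.14286 + 21.94286 = 91.65714 mg

91.7 mg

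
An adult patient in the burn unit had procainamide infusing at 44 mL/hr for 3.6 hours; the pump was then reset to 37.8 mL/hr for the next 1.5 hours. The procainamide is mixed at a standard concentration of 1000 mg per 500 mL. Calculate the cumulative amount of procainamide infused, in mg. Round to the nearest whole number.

Concentration = 1000 mg ÷ 500 mL = 2 mg/mL
Stage 1: 44 mL/hr × 3.6 hr = 158.4 mL → 158.4 mL × 2 mg/mL = 316.8 mg
Stage 2: 37.8 mL/hr × 1.5 hr = 56.7 mL → 56.7 mL × 2 mg/mL = 113.4 mg
Total = 316.8 + 113.4 = 430.2 mg

430 mg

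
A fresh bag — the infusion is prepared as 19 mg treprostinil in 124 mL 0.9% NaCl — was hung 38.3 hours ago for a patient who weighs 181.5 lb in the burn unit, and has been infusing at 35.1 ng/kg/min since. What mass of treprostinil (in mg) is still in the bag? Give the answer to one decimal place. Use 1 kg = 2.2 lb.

12.3 mg

Weight = 181.5 lb ÷ 2.2 lb/kg = 82.5 kg
Dose = 35.1 ng/kg/min × 82.5 kg = 2895.75 ng/min
2895.75 ng/min × 60 min/hr = 173745 ng/hr
Concentration = 19 mg ÷ 124 mL = 0.1532258 mg/mL = 153225.8 ng/mL
Rate = 173745 ng/hr ÷ 153225.8 ng/mL = 1.133915 mL/hr
Volume infused = 1.133915 mL/hr × 38.3 hr = 43.42893 mL
Volume remaining = 124 − 43.42893 = 80.57107 mL
Drug remaining = 80.57107 mL × 153225.8 ng/mL = 12345566 ng = 12.34557 mg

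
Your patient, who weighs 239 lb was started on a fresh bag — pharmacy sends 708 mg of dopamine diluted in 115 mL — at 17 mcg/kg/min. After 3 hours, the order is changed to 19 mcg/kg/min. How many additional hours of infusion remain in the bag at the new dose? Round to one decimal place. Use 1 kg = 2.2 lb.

Initial rate:
Weight = 239 lb ÷ 2.2 lb/kg = 108.6364 kg
Dose = 17 mcg/kg/min × 108.6364 kg = 1846.818 mcg/min
1846.818 mcg/min × 60 min/hr = 110809.1 mcg/hr
Concentration = 708 mg ÷ 115 mL = 6.156522 mg/mL = 6156.522 mcg/mL
Rate = 110809.1 mcg/hr ÷ 6156.522 mcg/mL = 17.99865 mL/hr
Volume infused so far = 17.99865 mL/hr × 3 hr = 53.99596 mL
Volume remaining = 115 − 53.99596 = 61.00404 mL
New rate:
Dose = 19 mcg/kg/min × 108.6364 kg = 2064.091 mcg/min
2064.091 mcg/min × 60 min/hr = 123845.5 mcg/hr
Rate = 123845.5 mcg/hr ÷ 6156.522 mcg/mL = 20.11614 mL/hr
Time remaining = 61.00404 mL ÷ 20.11614 mL/hr = 3.032592 hr

3.0 hours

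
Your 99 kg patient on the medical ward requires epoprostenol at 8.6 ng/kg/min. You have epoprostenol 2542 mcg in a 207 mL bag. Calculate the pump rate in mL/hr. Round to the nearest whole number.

4 mL/hr

Dose = 8.6 ng/kg/min × 99 kg = 851.4 ng/min
851.4 ng/min × 60 min/hr = 51084 ng/hr
Concentration = 2542 mcg ÷ 207 mL = 12.28019 mcg/mL = 12280.19 ng/mL
Rate = 51084 ng/hr ÷ 12280.19 ng/mL = 4.159869 mL/hr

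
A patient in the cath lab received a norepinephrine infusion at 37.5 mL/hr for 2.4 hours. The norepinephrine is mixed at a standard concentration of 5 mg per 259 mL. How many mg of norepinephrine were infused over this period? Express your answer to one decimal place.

Concentration = 5 mg ÷ 259 mL = 0.01930502 mg/mL = 19.30502 mcg/mL
Drug rate = 37.5 mL/hr × 19.30502 mcg/mL = 723.9382 mcg/hr
Total = 723.9382 mcg/hr × 2.4 hr = 1737.452 mcg = 1.737452 mg

1.7 mg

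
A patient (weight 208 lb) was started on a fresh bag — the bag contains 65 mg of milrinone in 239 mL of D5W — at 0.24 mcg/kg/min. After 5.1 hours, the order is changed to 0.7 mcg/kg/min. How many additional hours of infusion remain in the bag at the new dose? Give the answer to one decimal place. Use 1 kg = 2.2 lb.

14.6 hours

Initial rate:
Weight = 208 lb ÷ 2.2 lb/kg = 94.54545 kg
Dose = 0.24 mcg/kg/min × 94.54545 kg = 22.69091 mcg/min
22.69091 mcg/min × 60 min/hr = 1361.455 mcg/hr
Concentration = 65 mg ÷ 239 mL = 0.2719665 mg/mL = 271.9665 mcg/mL
Rate = 1361.455 mcg/hr ÷ 271.9665 mcg/mL = 5.005964 mL/hr
Volume infused so far = 5.005964 mL/hr × 5.1 hr = 25.53041 mL
Volume remaining = 239 − 25.53041 = 213.4696 mL
New rate:
Dose = 0.7 mcg/kg/min × 94.54545 kg = 66.18182 mcg/min
66.18182 mcg/min × 60 min/hr = 3970.909 mcg/hr
Rate = 3970.909 mcg/hr ÷ 271.9665 mcg/mL = 14.60073 mL/hr
Time remaining = 213.4696 mL ÷ 14.60073 mL/hr = 14.62048 hr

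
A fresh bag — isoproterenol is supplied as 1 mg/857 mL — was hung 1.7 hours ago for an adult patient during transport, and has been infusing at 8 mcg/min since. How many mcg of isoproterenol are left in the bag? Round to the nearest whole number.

8 mcg/min × 60 min/hr = 480 mcg/hr
Concentration = 1 mg ÷ 857 mL = 0.001166861 mg/mL = 1.166861 mcg/mL
Rate = 480 mcg/hr ÷ 1.166861 mcg/mL = 411.36 mL/hr
Volume infused = 411.36 mL/hr × 1.7 hr = 699.312 mL
Volume remaining = 857 − 699.312 = 157.688 mL
Drug remaining = 157.688 mL × 1.166861 mcg/mL = 184 mcg

184 mcg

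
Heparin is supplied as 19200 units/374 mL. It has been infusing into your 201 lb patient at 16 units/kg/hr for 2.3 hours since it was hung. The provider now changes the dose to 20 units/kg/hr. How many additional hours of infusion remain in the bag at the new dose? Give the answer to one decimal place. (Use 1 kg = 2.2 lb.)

8.7 hours

Initial rate:
Weight = 201 lb ÷ 2.2 lb/kg = 91.36364 kg
Dose = 16 units/kg/hr × 91.36364 kg = 1461.818 units/hr
Concentration = 19200 units ÷ 374 mL = 51.3369 units/mL
Rate = 1461.818 units/hr ÷ 51.3369 units/mL = 28.475 mL/hr
Volume infused so far = 28.475 mL/hr × 2.3 hr = 65.4925 mL
Volume remaining = 374 − 65.4925 = 308.5075 mL
New rate:
Dose = 20 units/kg/hr × 91.36364 kg = 1827.273 units/hr
Rate = 1827.273 units/hr ÷ 51.3369 units/mL = 35.59375 mL/hr
Time remaining = 308.5075 mL ÷ 35.59375 mL/hr = 8.667463 hr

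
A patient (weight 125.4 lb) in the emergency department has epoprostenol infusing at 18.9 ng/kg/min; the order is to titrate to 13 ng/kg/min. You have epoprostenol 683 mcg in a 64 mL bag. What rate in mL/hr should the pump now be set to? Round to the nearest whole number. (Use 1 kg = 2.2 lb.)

Weight = 125.4 lb ÷ 2.2 lb/kg = 57 kg
Dose = 13 ng/kg/min × 57 kg = 741 ng/min
741 ng/min × 60 min/hr = 44460 ng/hr
Concentration = 683 mcg ÷ 64 mL = 10.67188 mcg/mL = 10671.88 ng/mL
Rate = 44460 ng/hr ÷ 10671.88 ng/mL = 4.166091 mL/hr

4 mL/hr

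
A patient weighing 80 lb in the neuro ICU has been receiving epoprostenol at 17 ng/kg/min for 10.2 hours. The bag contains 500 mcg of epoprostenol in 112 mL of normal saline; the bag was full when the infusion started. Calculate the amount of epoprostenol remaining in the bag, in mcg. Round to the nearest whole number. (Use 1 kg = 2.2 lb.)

122 mcg

Weight = 80 lb ÷ 2.2 lb/kg = 36.36364 kg
Dose = 17 ng/kg/min × 36.36364 kg = 618.1818 ng/min
618.1818 ng/min × 60 min/hr = 37090.91 ng/hr
Concentration = 500 mcg ÷ 112 mL = 4.464286 mcg/mL = 4464.286 ng/mL
Rate = 37090.91 ng/hr ÷ 4464.286 ng/mL = 8.308364 mL/hr
Volume infused = 8.308364 mL/hr × 10.2 hr = 84.74531 mL
Volume remaining = 112 − 84.74531 = 27.25469 mL
Drug remaining = 27.25469 mL × 4464.286 ng/mL = 121672.7 ng = 121.6727 mcg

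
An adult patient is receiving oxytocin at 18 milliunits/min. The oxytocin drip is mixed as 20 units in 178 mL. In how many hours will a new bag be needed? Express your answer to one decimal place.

18.5 hours

18 milliunits/min × 60 min/hr = 1080 milliunits/hr
Concentration = 20 units ÷ 178 mL = 0.1123596 units/mL = 112.3596 milliunits/mL
Rate = 1080 milliunits/hr ÷ 112.3596 milliunits/mL = 9.612 mL/hr
Duration = 178 mL ÷ 9.612 mL/hr = 18.51852 hr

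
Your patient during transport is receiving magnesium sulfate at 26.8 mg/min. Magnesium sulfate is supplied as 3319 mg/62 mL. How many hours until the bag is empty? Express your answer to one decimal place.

2.1 hours

26.8 mg/min × 60 min/hr = 1608 mg/hr
Concentration = 3319 mg ÷ 62 mL = 53.53226 mg/mL
Rate = 1608 mg/hr ÷ 53.53226 mg/mL = 30.03796 mL/hr
Duration = 62 mL ÷ 30.03796 mL/hr = 2.064055 hr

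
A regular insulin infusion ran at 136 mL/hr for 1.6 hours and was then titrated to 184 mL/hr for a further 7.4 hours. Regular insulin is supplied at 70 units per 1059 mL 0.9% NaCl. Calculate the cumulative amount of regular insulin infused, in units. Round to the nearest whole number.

Concentration = 70 units ÷ 1059 mL = 0.06610009 units/mL
Stage 1: 136 mL/hr × 1.6 hr = 217.6 mL → 217.6 mL × 0.06610009 units/mL = 14.38338 units
Stage 2: 184 mL/hr × 7.4 hr = 1361.6 mL → 1361.6 mL × 0.06610009 units/mL = 90.00189 units
Total = 14.38338 + 90.00189 = 104.3853 units

104 units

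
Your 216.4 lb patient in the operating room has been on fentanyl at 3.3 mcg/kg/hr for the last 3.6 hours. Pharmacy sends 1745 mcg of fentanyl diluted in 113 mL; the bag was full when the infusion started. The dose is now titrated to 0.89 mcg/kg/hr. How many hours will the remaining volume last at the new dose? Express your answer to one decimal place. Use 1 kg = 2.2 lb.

6.6 hours

Initial rate:
Weight = 216.4 lb ÷ 2.2 lb/kg = 98.36364 kg
Dose = 3.3 mcg/kg/hr × 98.36364 kg = 324.6 mcg/hr
Concentration = 1745 mcg ÷ 113 mL = 15.44248 mcg/mL
Rate = 324.6 mcg/hr ÷ 15.44248 mcg/mL = 21.01994 mL/hr
Volume infused so far = 21.01994 mL/hr × 3.6 hr = 75.67179 mL
Volume remaining = 113 − 75.67179 = 37.32821 mL
New rate:
Dose = 0.89 mcg/kg/hr × 98.36364 kg = 87.54364 mcg/hr
Rate = 87.54364 mcg/hr ÷ 15.44248 mcg/mL = 5.669015 mL/hr
Time remaining = 37.32821 mL ÷ 5.669015 mL/hr = 6.584602 hr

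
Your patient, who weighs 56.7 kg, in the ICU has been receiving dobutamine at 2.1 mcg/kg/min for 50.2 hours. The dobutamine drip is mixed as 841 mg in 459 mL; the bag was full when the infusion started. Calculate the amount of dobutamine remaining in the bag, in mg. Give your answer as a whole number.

482 mg

Dose = 2.1 mcg/kg/min × 56.7 kg = 119.07 mcg/min
119.07 mcg/min × 60 min/hr = 7144.2 mcg/hr
Concentration = 841 mg ÷ 459 mL = 1.832244 mg/mL = 1832.244 mcg/mL
Rate = 7144.2 mcg/hr ÷ 1832.244 mcg/mL = 3.899153 mL/hr
Volume infused = 3.899153 mL/hr × 50.2 hr = 195.7375 mL
Volume remaining = 459 − 195.7375 = 263.2625 mL
Drug remaining = 263.2625 mL × 1832.244 mcg/mL = 482361.2 mcg = 482.3612 mg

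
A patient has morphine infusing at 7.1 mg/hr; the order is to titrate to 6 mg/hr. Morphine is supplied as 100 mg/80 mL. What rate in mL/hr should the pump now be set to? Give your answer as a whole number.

5 mL/hr

Concentration = 100 mg ÷ 80 mL = 1.25 mg/mL
Rate = 6 mg/hr ÷ 1.25 mg/mL = 4.8 mL/hr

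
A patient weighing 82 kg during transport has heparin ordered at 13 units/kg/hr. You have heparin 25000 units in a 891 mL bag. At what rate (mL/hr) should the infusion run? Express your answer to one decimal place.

Dose = 13 units/kg/hr × 82 kg = 1066 units/hr
Concentration = 25000 units ÷ 891 mL = 28.05836 units/mL
Rate = 1066 units/hr ÷ 28.05836 units/mL = 37.99224 mL/hr

38.0 mL/hr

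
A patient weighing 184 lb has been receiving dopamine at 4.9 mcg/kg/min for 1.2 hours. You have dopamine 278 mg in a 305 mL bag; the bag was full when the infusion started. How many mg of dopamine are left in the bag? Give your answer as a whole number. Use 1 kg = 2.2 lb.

Weight = 184 lb ÷ 2.2 lb/kg = 83.63636 kg
Dose = 4.9 mcg/kg/min × 83.63636 kg = 409.8182 mcg/min
409.8182 mcg/min × 60 min/hr = 24589.09 mcg/hr
Concentration = 278 mg ÷ 305 mL = 0.9114754 mg/mL = 911.4754 mcg/mL
Rate = 24589.09 mcg/hr ÷ 911.4754 mcg/mL = 26.97724 mL/hr
Volume infused = 26.97724 mL/hr × 1.2 hr = 32.37269 mL
Volume remaining = 305 − 32.37269 = 272.6273 mL
Drug remaining = 272.6273 mL × 911.4754 mcg/mL = 248493.1 mcg = 248.4931 mg

248 mg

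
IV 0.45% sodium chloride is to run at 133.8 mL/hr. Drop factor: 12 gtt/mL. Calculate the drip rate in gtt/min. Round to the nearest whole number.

27 gtt/min

133.8 mL/hr ÷ 60 min/hr = 2.23 mL/min
2.23 mL/min × 12 gtt/mL = 26.76 gtt/min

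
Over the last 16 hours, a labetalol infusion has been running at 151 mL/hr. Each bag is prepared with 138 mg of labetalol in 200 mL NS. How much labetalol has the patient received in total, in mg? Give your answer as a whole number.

1667 mg

Concentration = 138 mg ÷ 200 mL = 0.69 mg/mL
Drug rate = 151 mL/hr × 0.69 mg/mL = 104.19 mg/hr
Total = 104.19 mg/hr × 16 hr = 1667.04 mg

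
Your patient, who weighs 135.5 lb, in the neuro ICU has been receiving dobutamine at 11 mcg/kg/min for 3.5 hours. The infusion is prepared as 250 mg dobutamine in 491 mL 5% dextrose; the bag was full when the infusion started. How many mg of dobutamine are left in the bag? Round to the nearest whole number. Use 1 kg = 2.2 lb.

Weight = 135.5 lb ÷ 2.2 lb/kg = 61.59091 kg
Dose = 11 mcg/kg/min × 61.59091 kg = 677.5 mcg/min
677.5 mcg/min × 60 min/hr = 40650 mcg/hr
Concentration = 250 mg ÷ 491 mL = 0.509165 mg/mL = 509.165 mcg/mL
Rate = 40650 mcg/hr ÷ 509.165 mcg/mL = 79.8366 mL/hr
Volume infused = 79.8366 mL/hr × 3.5 hr = 279.4281 mL
Volume remaining = 491 − 279.4281 = 211.5719 mL
Drug remaining = 211.5719 mL × 509.165 mcg/mL = 107725 mcg = 107.725 mg

108 mg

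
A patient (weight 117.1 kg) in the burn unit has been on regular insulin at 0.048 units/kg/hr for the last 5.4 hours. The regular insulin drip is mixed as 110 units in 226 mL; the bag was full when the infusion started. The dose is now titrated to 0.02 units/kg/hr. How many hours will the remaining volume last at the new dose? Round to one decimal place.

Initial rate:
Dose = 0.048 units/kg/hr × 117.1 kg = 5.6208 units/hr
Concentration = 110 units ÷ 226 mL = 0.4867257 units/mL
Rate = 5.6208 units/hr ÷ 0.4867257 units/mL = 11.54819 mL/hr
Volume infused so far = 11.54819 mL/hr × 5.4 hr = 62.36022 mL
Volume remaining = 226 − 62.36022 = 163.6398 mL
New rate:
Dose = 0.02 units/kg/hr × 117.1 kg = 2.342 units/hr
Rate = 2.342 units/hr ÷ 0.4867257 units/mL = 4.811745 mL/hr
Time remaining = 163.6398 mL ÷ 4.811745 mL/hr = 34.0084 hr

34.0 hours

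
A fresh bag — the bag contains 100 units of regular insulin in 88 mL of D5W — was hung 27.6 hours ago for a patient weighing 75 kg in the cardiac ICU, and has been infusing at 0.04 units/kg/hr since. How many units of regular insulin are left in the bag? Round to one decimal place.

Dose = 0.04 units/kg/hr × 75 kg = 3 units/hr
Concentration = 100 units ÷ 88 mL = 1.136364 units/mL
Rate = 3 units/hr ÷ 1.136364 units/mL = 2.64 mL/hr
Volume infused = 2.64 mL/hr × 27.6 hr = 72.864 mL
Volume remaining = 88 − 72.864 = 15.136 mL
Drug remaining = 15.136 mL × 1.136364 units/mL = 17.2 units

17.2 units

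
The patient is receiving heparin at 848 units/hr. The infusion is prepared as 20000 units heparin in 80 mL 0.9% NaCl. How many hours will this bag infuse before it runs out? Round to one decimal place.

Concentration = 20000 units ÷ 80 mL = 250 units/mL
Rate = 848 units/hr ÷ 250 units/mL = 3.392 mL/hr
Duration = 80 mL ÷ 3.392 mL/hr = 23.58491 hr

23.6 hours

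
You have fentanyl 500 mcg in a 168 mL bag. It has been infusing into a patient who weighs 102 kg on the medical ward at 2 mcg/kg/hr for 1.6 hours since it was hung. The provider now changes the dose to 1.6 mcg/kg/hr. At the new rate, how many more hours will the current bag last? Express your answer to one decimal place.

Initial rate:
Dose = 2 mcg/kg/hr × 102 kg = 204 mcg/hr
Concentration = 500 mcg ÷ 168 mL = 2.97619 mcg/mL
Rate = 204 mcg/hr ÷ 2.97619 mcg/mL = 68.544 mL/hr
Volume infused so far = 68.544 mL/hr × 1.6 hr = 109.6704 mL
Volume remaining = 168 − 109.6704 = 58.3296 mL
New rate:
Dose = 1.6 mcg/kg/hr × 102 kg = 163.2 mcg/hr
Rate = 163.2 mcg/hr ÷ 2.97619 mcg/mL = 54.8352 mL/hr
Time remaining = 58.3296 mL ÷ 54.8352 mL/hr = 1.063725 hr

1.1 hours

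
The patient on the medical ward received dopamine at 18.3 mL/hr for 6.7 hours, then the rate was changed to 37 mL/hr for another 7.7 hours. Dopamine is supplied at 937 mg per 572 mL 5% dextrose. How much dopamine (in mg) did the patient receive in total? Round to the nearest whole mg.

Concentration = 937 mg ÷ 572 mL = 1.638112 mg/mL
Stage 1: 18.3 mL/hr × 6.7 hr = 122.61 mL → 122.61 mL × 1.638112 mg/mL = 200.8489 mg
Stage 2: 37 mL/hr × 7.7 hr = 284.9 mL → 284.9 mL × 1.638112 mg/mL = 466.6981 mg
Total = 200.8489 + 466.6981 = 667.547 mg

668 mg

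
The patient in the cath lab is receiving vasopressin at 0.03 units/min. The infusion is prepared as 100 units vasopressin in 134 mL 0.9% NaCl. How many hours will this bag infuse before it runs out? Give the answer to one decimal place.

0.03 units/min × 60 min/hr = 1.8 units/hr
Concentration = 100 units ÷ 134 mL = 0.7462687 units/mL
Rate = 1.8 units/hr ÷ 0.7462687 units/mL = 2.412 mL/hr
Duration = 134 mL ÷ 2.412 mL/hr = 55.55556 hr

55.6 hours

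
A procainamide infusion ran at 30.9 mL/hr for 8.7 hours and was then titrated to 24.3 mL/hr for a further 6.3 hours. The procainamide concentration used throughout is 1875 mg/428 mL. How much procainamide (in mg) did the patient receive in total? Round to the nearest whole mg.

1848 mg

Concentration = 1875 mg ÷ 428 mL = 4.380841 mg/mL
Stage 1: 30.9 mL/hr × 8.7 hr = 268.83 mL → 268.83 mL × 4.380841 mg/mL = 1177.702 mg
Stage 2: 24.3 mL/hr × 6.3 hr = 153.09 mL → 153.09 mL × 4.380841 mg/mL = 670.663 mg
Total = 1177.702 + 670.663 = 1848.364 mg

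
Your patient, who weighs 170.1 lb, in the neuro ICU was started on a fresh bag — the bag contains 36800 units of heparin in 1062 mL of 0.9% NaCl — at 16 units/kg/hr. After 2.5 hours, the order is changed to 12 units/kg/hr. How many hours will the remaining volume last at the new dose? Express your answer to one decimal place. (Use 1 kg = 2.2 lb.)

36.3 hours

Initial rate:
Weight = 170.1 lb ÷ 2.2 lb/kg = 77.31818 kg
Dose = 16 units/kg/hr × 77.31818 kg = 1237.091 units/hr
Concentration = 36800 units ÷ 1062 mL = 34.6516 units/mL
Rate = 1237.091 units/hr ÷ 34.6516 units/mL = 35.70083 mL/hr
Volume infused so far = 35.70083 mL/hr × 2.5 hr = 89.25208 mL
Volume remaining = 1062 − 89.25208 = 972.7479 mL
New rate:
Dose = 12 units/kg/hr × 77.31818 kg = 927.8182 units/hr
Rate = 927.8182 units/hr ÷ 34.6516 units/mL = 26.77562 mL/hr
Time remaining = 972.7479 mL ÷ 26.77562 mL/hr = 36.32961 hr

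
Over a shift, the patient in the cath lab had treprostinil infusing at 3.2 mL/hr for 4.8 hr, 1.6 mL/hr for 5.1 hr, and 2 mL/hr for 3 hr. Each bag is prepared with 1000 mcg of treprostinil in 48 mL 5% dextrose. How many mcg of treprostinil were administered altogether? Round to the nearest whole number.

615 mcg

Concentration = 1000 mcg ÷ 48 mL = 20.83333 mcg/mL
Stage 1: 3.2 mL/hr × 4.8 hr = 15.36 mL → 15.36 mL × 20.83333 mcg/mL = 320 mcg
Stage 2: 1.6 mL/hr × 5.1 hr = 8.16 mL → 8.16 mL × 20.83333 mcg/mL = 170 mcg
Stage 3: 2 mL/hr × 3 hr = 6 mL → 6 mL × 20.83333 mcg/mL = 125 mcg
Total = 320 + 170 + 125 = 615 mcg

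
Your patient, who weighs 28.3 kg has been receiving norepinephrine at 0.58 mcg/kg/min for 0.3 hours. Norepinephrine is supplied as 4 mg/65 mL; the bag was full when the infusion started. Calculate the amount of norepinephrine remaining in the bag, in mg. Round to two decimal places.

Dose = 0.58 mcg/kg/min × 28.3 kg = 16.414 mcg/min
16.414 mcg/min × 60 min/hr = 984.84 mcg/hr
Concentration = 4 mg ÷ 65 mL = 0.06153846 mg/mL = 61.53846 mcg/mL
Rate = 984.84 mcg/hr ÷ 61.53846 mcg/mL = 16.00365 mL/hr
Volume infused = 16.00365 mL/hr × 0.3 hr = 4.801095 mL
Volume remaining = 65 − 4.801095 = 60.19891 mL
Drug remaining = 60.19891 mL × 61.53846 mcg/mL = 3704.548 mcg = 3.704548 mg

3.70 mg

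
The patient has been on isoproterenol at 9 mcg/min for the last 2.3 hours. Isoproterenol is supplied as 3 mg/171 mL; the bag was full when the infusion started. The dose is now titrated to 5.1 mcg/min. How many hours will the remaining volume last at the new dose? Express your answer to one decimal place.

Initial rate:
9 mcg/min × 60 min/hr = 540 mcg/hr
Concentration = 3 mg ÷ 171 mL = 0.01754386 mg/mL = 17.54386 mcg/mL
Rate = 540 mcg/hr ÷ 17.54386 mcg/mL = 30.78 mL/hr
Volume infused so far = 30.78 mL/hr × 2.3 hr = 70.794 mL
Volume remaining = 171 − 70.794 = 100.206 mL
New rate:
5.1 mcg/min × 60 min/hr = 306 mcg/hr
Rate = 306 mcg/hr ÷ 17.54386 mcg/mL = 17.442 mL/hr
Time remaining = 100.206 mL ÷ 17.442 mL/hr = 5.745098 hr

5.7 hours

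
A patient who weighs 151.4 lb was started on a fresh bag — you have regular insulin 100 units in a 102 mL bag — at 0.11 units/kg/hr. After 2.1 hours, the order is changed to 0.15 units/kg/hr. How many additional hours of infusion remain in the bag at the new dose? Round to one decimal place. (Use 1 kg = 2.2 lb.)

Initial rate:
Weight = 151.4 lb ÷ 2.2 lb/kg = 68.81818 kg
Dose = 0.11 units/kg/hr × 68.81818 kg = 7.57 units/hr
Concentration = 100 units ÷ 102 mL = 0.9803922 units/mL
Rate = 7.57 units/hr ÷ 0.9803922 units/mL = 7.7214 mL/hr
Volume infused so far = 7.7214 mL/hr × 2.1 hr = 16.21494 mL
Volume remaining = 102 − 16.21494 = 85.78506 mL
New rate:
Dose = 0.15 units/kg/hr × 68.81818 kg = 10.32273 units/hr
Rate = 10.32273 units/hr ÷ 0.9803922 units/mL = 10.52918 mL/hr
Time remaining = 85.78506 mL ÷ 10.52918 mL/hr = 8.147362 hr

8.1 hours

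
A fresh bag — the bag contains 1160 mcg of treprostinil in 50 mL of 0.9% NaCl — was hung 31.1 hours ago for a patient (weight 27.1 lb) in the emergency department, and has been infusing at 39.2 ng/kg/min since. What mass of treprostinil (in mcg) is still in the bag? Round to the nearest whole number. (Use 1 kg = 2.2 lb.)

259 mcg

Weight = 27.1 lb ÷ 2.2 lb/kg = 12.31818 kg
Dose = 39.2 ng/kg/min × 12.31818 kg = 482.8727 ng/min
482.8727 ng/min × 60 min/hr = 28972.36 ng/hr
Concentration = 1160 mcg ÷ 50 mL = 23.2 mcg/mL = 23200 ng/mL
Rate = 28972.36 ng/hr ÷ 23200 ng/mL = 1.248809 mL/hr
Volume infused = 1.248809 mL/hr × 31.1 hr = 38.83795 mL
Volume remaining = 50 − 38.83795 = 11.16205 mL
Drug remaining = 11.16205 mL × 23200 ng/mL = 258959.5 ng = 258.9595 mcg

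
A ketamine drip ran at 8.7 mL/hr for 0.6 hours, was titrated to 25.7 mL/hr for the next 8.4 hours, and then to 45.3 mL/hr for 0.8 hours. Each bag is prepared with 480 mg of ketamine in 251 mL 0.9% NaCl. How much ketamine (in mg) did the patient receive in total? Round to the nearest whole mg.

Concentration = 480 mg ÷ 251 mL = 1.912351 mg/mL
Stage 1: 8.7 mL/hr × 0.6 hr = 5.22 mL → 5.22 mL × 1.912351 mg/mL = 9.98247 mg
Stage 2: 25.7 mL/hr × 8.4 hr = 215.88 mL → 215.88 mL × 1.912351 mg/mL = 412.8382 mg
Stage 3: 45.3 mL/hr × 0.8 hr = 36.24 mL → 36.24 mL × 1.912351 mg/mL = 69.30359 mg
Total = 9.98247 + 412.8382 + 69.30359 = 492.1243 mg

492 mg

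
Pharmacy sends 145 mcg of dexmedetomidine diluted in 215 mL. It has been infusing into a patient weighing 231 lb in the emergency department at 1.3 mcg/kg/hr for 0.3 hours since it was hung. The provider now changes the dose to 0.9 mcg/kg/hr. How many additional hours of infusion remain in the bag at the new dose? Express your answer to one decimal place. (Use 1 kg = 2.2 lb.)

1.1 hours

Initial rate:
Weight = 231 lb ÷ 2.2 lb/kg = 105 kg
Dose = 1.3 mcg/kg/hr × 105 kg = 136.5 mcg/hr
Concentration = 145 mcg ÷ 215 mL = 0.6744186 mcg/mL
Rate = 136.5 mcg/hr ÷ 0.6744186 mcg/mL = 202.3966 mL/hr
Volume infused so far = 202.3966 mL/hr × 0.3 hr = 60.71897 mL
Volume remaining = 215 − 60.71897 = 154.281 mL
New rate:
Dose = 0.9 mcg/kg/hr × 105 kg = 94.5 mcg/hr
Rate = 94.5 mcg/hr ÷ 0.6744186 mcg/mL = 140.1207 mL/hr
Time remaining = 154.281 mL ÷ 140.1207 mL/hr = 1.101058 hr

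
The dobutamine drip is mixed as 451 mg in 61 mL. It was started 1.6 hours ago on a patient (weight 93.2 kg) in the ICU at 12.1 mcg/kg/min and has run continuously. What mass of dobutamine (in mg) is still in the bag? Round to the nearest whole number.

343 mg

Dose = 12.1 mcg/kg/min × 93.2 kg = 1127.72 mcg/min
1127.72 mcg/min × 60 min/hr = 67663.2 mcg/hr
Concentration = 451 mg ÷ 61 mL = 7.393443 mg/mL = 7393.443 mcg/mL
Rate = 67663.2 mcg/hr ÷ 7393.443 mcg/mL = 9.151785 mL/hr
Volume infused = 9.151785 mL/hr × 1.6 hr = 14.64286 mL
Volume remaining = 61 − 14.64286 = 46.35714 mL
Drug remaining = 46.35714 mL × 7393.443 mcg/mL = 342738.9 mcg = 342.7389 mg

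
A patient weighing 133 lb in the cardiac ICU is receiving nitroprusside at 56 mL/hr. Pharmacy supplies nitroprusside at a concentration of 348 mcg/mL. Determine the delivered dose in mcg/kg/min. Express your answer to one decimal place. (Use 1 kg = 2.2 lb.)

Weight = 133 lb ÷ 2.2 lb/kg = 60.45455 kg
Drug rate = 56 mL/hr × 348 mcg/mL = 19488 mcg/hr
19488 mcg/hr ÷ 60 min/hr = 324.8 mcg/min
324.8 mcg/min ÷ 60.45455 kg = 5.372632 mcg/kg/min

5.4 mcg/kg/min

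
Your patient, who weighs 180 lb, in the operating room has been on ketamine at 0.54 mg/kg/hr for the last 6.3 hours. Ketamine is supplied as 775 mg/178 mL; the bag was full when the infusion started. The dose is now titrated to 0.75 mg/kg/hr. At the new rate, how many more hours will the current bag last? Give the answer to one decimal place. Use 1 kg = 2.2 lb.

8.1 hours

Initial rate:
Weight = 180 lb ÷ 2.2 lb/kg = 81.81818 kg
Dose = 0.54 mg/kg/hr × 81.81818 kg = 44.18182 mg/hr
Concentration = 775 mg ÷ 178 mL = 4.353933 mg/mL
Rate = 44.18182 mg/hr ÷ 4.353933 mg/mL = 10.14757 mL/hr
Volume infused so far = 10.14757 mL/hr × 6.3 hr = 63.92967 mL
Volume remaining = 178 − 63.92967 = 114.0703 mL
New rate:
Dose = 0.75 mg/kg/hr × 81.81818 kg = 61.36364 mg/hr
Rate = 61.36364 mg/hr ÷ 4.353933 mg/mL = 14.09384 mL/hr
Time remaining = 114.0703 mL ÷ 14.09384 mL/hr = 8.09363 hr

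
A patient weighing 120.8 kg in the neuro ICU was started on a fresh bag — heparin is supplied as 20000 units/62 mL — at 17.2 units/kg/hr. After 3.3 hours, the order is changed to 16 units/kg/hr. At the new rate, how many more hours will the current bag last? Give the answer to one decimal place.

Initial rate:
Dose = 17.2 units/kg/hr × 120.8 kg = 2077.76 units/hr
Concentration = 20000 units ÷ 62 mL = 322.5806 units/mL
Rate = 2077.76 units/hr ÷ 322.5806 units/mL = 6.441056 mL/hr
Volume infused so far = 6.441056 mL/hr × 3.3 hr = 21.25548 mL
Volume remaining = 62 − 21.25548 = 40.74452 mL
New rate:
Dose = 16 units/kg/hr × 120.8 kg = 1932.8 units/hr
Rate = 1932.8 units/hr ÷ 322.5806 units/mL = 5.99168 mL/hr
Time remaining = 40.74452 mL ÷ 5.99168 mL/hr = 6.800182 hr

6.8 hours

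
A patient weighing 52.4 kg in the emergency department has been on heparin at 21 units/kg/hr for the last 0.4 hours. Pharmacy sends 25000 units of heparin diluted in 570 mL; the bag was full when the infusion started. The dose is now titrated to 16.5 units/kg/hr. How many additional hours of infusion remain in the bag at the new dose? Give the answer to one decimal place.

28.4 hours

Initial rate:
Dose = 21 units/kg/hr × 52.4 kg = 1100.4 units/hr
Concentration = 25000 units ÷ 570 mL = 43.85965 units/mL
Rate = 1100.4 units/hr ÷ 43.85965 units/mL = 25.08912 mL/hr
Volume infused so far = 25.08912 mL/hr × 0.4 hr = 10.03565 mL
Volume remaining = 570 − 10.03565 = 559.9644 mL
New rate:
Dose = 16.5 units/kg/hr × 52.4 kg = 864.6 units/hr
Rate = 864.6 units/hr ÷ 43.85965 units/mL = 19.71288 mL/hr
Time remaining = 559.9644 mL ÷ 19.71288 mL/hr = 28.40601 hr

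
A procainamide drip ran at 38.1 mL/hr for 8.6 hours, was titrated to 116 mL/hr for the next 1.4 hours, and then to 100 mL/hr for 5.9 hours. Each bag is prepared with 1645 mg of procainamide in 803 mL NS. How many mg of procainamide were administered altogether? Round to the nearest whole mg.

Concentration = 1645 mg ÷ 803 mL = 2.048568 mg/mL
Stage 1: 38.1 mL/hr × 8.6 hr = 327.66 mL → 327.66 mL × 2.048568 mg/mL = 671.2337 mg
Stage 2: 116 mL/hr × 1.4 hr = 162.4 mL → 162.4 mL × 2.048568 mg/mL = 332.6874 mg
Stage 3: 100 mL/hr × 5.9 hr = 590 mL → 590 mL × 2.048568 mg/mL = 1208.655 mg
Total = 671.2337 + 332.6874 + 1208.655 = 2212.576 mg

2213 mg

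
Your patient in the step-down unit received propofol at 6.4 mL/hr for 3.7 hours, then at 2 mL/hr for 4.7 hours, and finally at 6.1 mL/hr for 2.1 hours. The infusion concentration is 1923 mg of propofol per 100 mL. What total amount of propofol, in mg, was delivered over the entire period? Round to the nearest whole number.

882 mg

Concentration = 1923 mg ÷ 100 mL = 19.23 mg/mL
Stage 1: 6.4 mL/hr × 3.7 hr = 23.68 mL → 23.68 mL × 19.23 mg/mL = 455.3664 mg
Stage 2: 2 mL/hr × 4.7 hr = 9.4 mL → 9.4 mL × 19.23 mg/mL = 180.762 mg
Stage 3: 6.1 mL/hr × 2.1 hr = 12.81 mL → 12.81 mL × 19.23 mg/mL = 246.3363 mg
Total = 455.3664 + 180.762 + 246.3363 = 882.4647 mg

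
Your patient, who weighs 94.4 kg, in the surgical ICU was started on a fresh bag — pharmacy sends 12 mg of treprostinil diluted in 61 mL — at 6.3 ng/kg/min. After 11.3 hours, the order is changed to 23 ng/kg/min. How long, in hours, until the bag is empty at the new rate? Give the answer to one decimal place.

Initial rate:
Dose = 6.3 ng/kg/min × 94.4 kg = 594.72 ng/min
594.72 ng/min × 60 min/hr = 35683.2 ng/hr
Concentration = 12 mg ÷ 61 mL = 0.1967213 mg/mL = 196721.3 ng/mL
Rate = 35683.2 ng/hr ÷ 196721.3 ng/mL = 0.1813896 mL/hr
Volume infused so far = 0.1813896 mL/hr × 11.3 hr = 2.049702 mL
Volume remaining = 61 − 2.049702 = 58.9503 mL
New rate:
Dose = 23 ng/kg/min × 94.4 kg = 2171.2 ng/min
2171.2 ng/min × 60 min/hr = 130272 ng/hr
Rate = 130272 ng/hr ÷ 196721.3 ng/mL = 0.662216 mL/hr
Time remaining = 58.9503 mL ÷ 0.662216 mL/hr = 89.01974 hr

89.0 hours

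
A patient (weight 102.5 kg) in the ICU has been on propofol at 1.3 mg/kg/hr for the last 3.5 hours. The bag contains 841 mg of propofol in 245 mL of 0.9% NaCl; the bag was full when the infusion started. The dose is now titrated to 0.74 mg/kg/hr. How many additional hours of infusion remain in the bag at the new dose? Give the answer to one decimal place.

Initial rate:
Dose = 1.3 mg/kg/hr × 102.5 kg = 133.25 mg/hr
Concentration = 841 mg ÷ 245 mL = 3.432653 mg/mL
Rate = 133.25 mg/hr ÷ 3.432653 mg/mL = 38.81837 mL/hr
Volume infused so far = 38.81837 mL/hr × 3.5 hr = 135.8643 mL
Volume remaining = 245 − 135.8643 = 109.1357 mL
New rate:
Dose = 0.74 mg/kg/hr × 102.5 kg = 75.85 mg/hr
Rate = 75.85 mg/hr ÷ 3.432653 mg/mL = 22.09661 mL/hr
Time remaining = 109.1357 mL ÷ 22.09661 mL/hr = 4.939024 hr

4.9 hours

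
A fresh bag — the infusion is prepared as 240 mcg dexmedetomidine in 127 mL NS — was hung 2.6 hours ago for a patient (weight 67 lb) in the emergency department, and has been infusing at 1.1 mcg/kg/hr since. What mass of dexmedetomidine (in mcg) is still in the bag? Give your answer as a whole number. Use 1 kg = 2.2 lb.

153 mcg

Weight = 67 lb ÷ 2.2 lb/kg = 30.45455 kg
Dose = 1.1 mcg/kg/hr × 30.45455 kg = 33.5 mcg/hr
Concentration = 240 mcg ÷ 127 mL = 1.889764 mcg/mL
Rate = 33.5 mcg/hr ÷ 1.889764 mcg/mL = 17.72708 mL/hr
Volume infused = 17.72708 mL/hr × 2.6 hr = 46.09042 mL
Volume remaining = 127 − 46.09042 = 80.90958 mL
Drug remaining = 80.90958 mL × 1.889764 mcg/mL = 152.9 mcg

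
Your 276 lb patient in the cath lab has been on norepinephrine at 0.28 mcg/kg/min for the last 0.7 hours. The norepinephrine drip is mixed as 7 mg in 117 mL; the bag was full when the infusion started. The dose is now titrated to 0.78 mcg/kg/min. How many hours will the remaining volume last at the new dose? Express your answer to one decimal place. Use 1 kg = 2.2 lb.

0.9 hours

Initial rate:
Weight = 276 lb ÷ 2.2 lb/kg = 125.4545 kg
Dose = 0.28 mcg/kg/min × 125.4545 kg = 35.12727 mcg/min
35.12727 mcg/min × 60 min/hr = 2107.636 mcg/hr
Concentration = 7 mg ÷ 117 mL = 0.05982906 mg/mL = 59.82906 mcg/mL
Rate = 2107.636 mcg/hr ÷ 59.82906 mcg/mL = 35.22764 mL/hr
Volume infused so far = 35.22764 mL/hr × 0.7 hr = 24.65935 mL
Volume remaining = 117 − 24.65935 = 92.34065 mL
New rate:
Dose = 0.78 mcg/kg/min × 125.4545 kg = 97.85455 mcg/min
97.85455 mcg/min × 60 min/hr = 5871.273 mcg/hr
Rate = 5871.273 mcg/hr ÷ 59.82906 mcg/mL = 98.13413 mL/hr
Time remaining = 92.34065 mL ÷ 98.13413 mL/hr = 0.9409637 hr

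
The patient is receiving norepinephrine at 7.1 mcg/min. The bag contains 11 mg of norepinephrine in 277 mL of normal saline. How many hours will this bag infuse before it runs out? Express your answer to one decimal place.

25.8 hours

7.1 mcg/min × 60 min/hr = 426 mcg/hr
Concentration = 11 mg ÷ 277 mL = 0.03971119 mg/mL = 39.71119 mcg/mL
Rate = 426 mcg/hr ÷ 39.71119 mcg/mL = 10.72745 mL/hr
Duration = 277 mL ÷ 10.72745 mL/hr = 25.8216 hr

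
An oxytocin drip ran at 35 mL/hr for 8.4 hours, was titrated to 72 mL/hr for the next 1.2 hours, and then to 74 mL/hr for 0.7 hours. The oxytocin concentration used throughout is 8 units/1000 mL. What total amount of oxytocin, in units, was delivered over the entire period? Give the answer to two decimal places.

3.46 units

Concentration = 8 units ÷ 1000 mL = 0.008 units/mL
Stage 1: 35 mL/hr × 8.4 hr = 294 mL → 294 mL × 0.008 units/mL = 2.352 units
Stage 2: 72 mL/hr × 1.2 hr = 86.4 mL → 86.4 mL × 0.008 units/mL = 0.6912 units
Stage 3: 74 mL/hr × 0.7 hr = 51.8 mL → 51.8 mL × 0.008 units/mL = 0.4144 units
Total = 2.352 + 0.6912 + 0.4144 = 3.4576 units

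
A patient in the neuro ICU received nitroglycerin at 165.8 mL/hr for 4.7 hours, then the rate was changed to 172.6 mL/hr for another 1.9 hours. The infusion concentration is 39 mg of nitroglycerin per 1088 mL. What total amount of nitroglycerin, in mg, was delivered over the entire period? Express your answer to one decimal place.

Concentration = 39 mg ÷ 1088 mL = 0.03584559 mg/mL
Stage 1: 165.8 mL/hr × 4.7 hr = 779.26 mL → 779.26 mL × 0.03584559 mg/mL = 27.93303 mg
Stage 2: 172.6 mL/hr × 1.9 hr = 327.94 mL → 327.94 mL × 0.03584559 mg/mL = 11.7552 mg
Total = 27.93303 + 11.7552 = 39.68824 mg

39.7 mg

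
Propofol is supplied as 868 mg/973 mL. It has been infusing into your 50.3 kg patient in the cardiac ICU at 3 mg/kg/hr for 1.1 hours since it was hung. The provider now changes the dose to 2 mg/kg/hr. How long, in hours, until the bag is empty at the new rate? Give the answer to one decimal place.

7.0 hours

Initial rate:
Dose = 3 mg/kg/hr × 50.3 kg = 150.9 mg/hr
Concentration = 868 mg ÷ 973 mL = 0.8920863 mg/mL
Rate = 150.9 mg/hr ÷ 0.8920863 mg/mL = 169.154 mL/hr
Volume infused so far = 169.154 mL/hr × 1.1 hr = 186.0694 mL
Volume remaining = 973 − 186.0694 = 786.9306 mL
New rate:
Dose = 2 mg/kg/hr × 50.3 kg = 100.6 mg/hr
Rate = 100.6 mg/hr ÷ 0.8920863 mg/mL = 112.7694 mL/hr
Time remaining = 786.9306 mL ÷ 112.7694 mL/hr = 6.978231 hr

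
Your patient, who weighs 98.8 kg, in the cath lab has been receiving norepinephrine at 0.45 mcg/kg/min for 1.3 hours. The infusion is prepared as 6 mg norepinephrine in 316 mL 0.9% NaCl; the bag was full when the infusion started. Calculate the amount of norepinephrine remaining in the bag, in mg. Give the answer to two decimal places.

2.53 mg

Dose = 0.45 mcg/kg/min × 98.8 kg = 44.46 mcg/min
44.46 mcg/min × 60 min/hr = 2667.6 mcg/hr
Concentration = 6 mg ÷ 316 mL = 0.01898734 mg/mL = 18.98734 mcg/mL
Rate = 2667.6 mcg/hr ÷ 18.98734 mcg/mL = 140.4936 mL/hr
Volume infused = 140.4936 mL/hr × 1.3 hr = 182.6417 mL
Volume remaining = 316 − 182.6417 = 133.3583 mL
Drug remaining = 133.3583 mL × 18.98734 mcg/mL = 2532.12 mcg = 2.53212 mg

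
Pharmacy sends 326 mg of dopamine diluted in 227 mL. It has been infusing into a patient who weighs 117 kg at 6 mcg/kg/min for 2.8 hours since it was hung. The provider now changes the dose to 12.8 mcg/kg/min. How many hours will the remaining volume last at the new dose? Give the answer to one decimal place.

Initial rate:
Dose = 6 mcg/kg/min × 117 kg = 702 mcg/min
702 mcg/min × 60 min/hr = 42120 mcg/hr
Concentration = 326 mg ÷ 227 mL = 1.436123 mg/mL = 1436.123 mcg/mL
Rate = 42120 mcg/hr ÷ 1436.123 mcg/mL = 29.32896 mL/hr
Volume infused so far = 29.32896 mL/hr × 2.8 hr = 82.12108 mL
Volume remaining = 227 − 82.12108 = 144.8789 mL
New rate:
Dose = 12.8 mcg/kg/min × 117 kg = 1497.6 mcg/min
1497.6 mcg/min × 60 min/hr = 89856 mcg/hr
Rate = 89856 mcg/hr ÷ 1436.123 mcg/mL = 62.56844 mL/hr
Time remaining = 144.8789 mL ÷ 62.56844 mL/hr = 2.315527 hr

2.3 hours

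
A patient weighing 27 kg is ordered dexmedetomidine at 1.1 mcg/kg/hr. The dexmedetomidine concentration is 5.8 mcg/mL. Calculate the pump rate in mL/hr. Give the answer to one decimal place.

Dose = 1.1 mcg/kg/hr × 27 kg = 29.7 mcg/hr
Rate = 29.7 mcg/hr ÷ 5.8 mcg/mL = 5.12069 mL/hr

5.1 mL/hr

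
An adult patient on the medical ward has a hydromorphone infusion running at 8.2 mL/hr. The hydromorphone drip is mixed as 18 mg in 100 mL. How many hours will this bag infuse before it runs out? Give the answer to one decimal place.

12.2 hours

Duration = 100 mL ÷ 8.2 mL/hr = 12.19512 hr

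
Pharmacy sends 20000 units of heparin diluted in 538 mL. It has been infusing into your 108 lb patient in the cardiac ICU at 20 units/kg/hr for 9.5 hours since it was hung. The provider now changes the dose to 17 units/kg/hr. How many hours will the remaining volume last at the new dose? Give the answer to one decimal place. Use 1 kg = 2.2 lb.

12.8 hours

Initial rate:
Weight = 108 lb ÷ 2.2 lb/kg = 49.09091 kg
Dose = 20 units/kg/hr × 49.09091 kg = 981.8182 units/hr
Concentration = 20000 units ÷ 538 mL = 37.17472 units/mL
Rate = 981.8182 units/hr ÷ 37.17472 units/mL = 26.41091 mL/hr
Volume infused so far = 26.41091 mL/hr × 9.5 hr = 250.9036 mL
Volume remaining = 538 − 250.9036 = 287.0964 mL
New rate:
Dose = 17 units/kg/hr × 49.09091 kg = 834.5455 units/hr
Rate = 834.5455 units/hr ÷ 37.17472 units/mL = 22.44927 mL/hr
Time remaining = 287.0964 mL ÷ 22.44927 mL/hr = 12.78867 hr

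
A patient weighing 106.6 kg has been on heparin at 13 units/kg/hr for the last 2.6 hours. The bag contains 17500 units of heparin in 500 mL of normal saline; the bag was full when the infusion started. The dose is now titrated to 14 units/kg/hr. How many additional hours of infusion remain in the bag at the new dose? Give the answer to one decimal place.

Initial rate:
Dose = 13 units/kg/hr × 106.6 kg = 1385.8 units/hr
Concentration = 17500 units ÷ 500 mL = 35 units/mL
Rate = 1385.8 units/hr ÷ 35 units/mL = 39.59429 mL/hr
Volume infused so far = 39.59429 mL/hr × 2.6 hr = 102.9451 mL
Volume remaining = 500 − 102.9451 = 397.0549 mL
New rate:
Dose = 14 units/kg/hr × 106.6 kg = 1492.4 units/hr
Rate = 1492.4 units/hr ÷ 35 units/mL = 42.64 mL/hr
Time remaining = 397.0549 mL ÷ 42.64 mL/hr = 9.311793 hr

9.3 hours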